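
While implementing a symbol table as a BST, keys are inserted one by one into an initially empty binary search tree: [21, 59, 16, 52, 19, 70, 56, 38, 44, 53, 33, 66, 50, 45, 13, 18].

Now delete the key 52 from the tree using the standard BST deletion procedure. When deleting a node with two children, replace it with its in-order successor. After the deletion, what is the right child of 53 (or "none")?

56

Insert 21: tree is empty, so 21 becomes the root.
Insert 59: 59 > 21 → go right. Place as right child of 21.
Insert 16: 16 < 21 → go left. Place as left child of 21.
Insert 52: 52 > 21 → go right; 52 < 59 → go left. Place as left child of 59.
Insert 19: 19 < 21 → go left; 19 > 16 → go right. Place as right child of 16.
Insert 70: 70 > 21 → go right; 70 > 59 → go right. Place as right child of 59.
Insert 56: 56 > 21 → go right; 56 < 59 → go left; 56 > 52 → go right. Place as right child of 52.
Insert 38: 38 > 21 → go right; 38 < 59 → go left; 38 < 52 → go left. Place as left child of 52.
Insert 44: 44 > 21 → go right; 44 < 59 → go left; 44 < 52 → go left; 44 > 38 → go right. Place as right child of 38.
Insert 53: 53 > 21 → go right; 53 < 59 → go left; 53 > 52 → go right; 53 < 56 → go left. Place as left child of 56.
Insert 33: 33 > 21 → go right; 33 < 59 → go left; 33 < 52 → go left; 33 < 38 → go left. Place as left child of 38.
Insert 66: 66 > 21 → go right; 66 > 59 → go right; 66 < 70 → go left. Place as left child of 70.
Insert 50: 50 > 21 → go right; 50 < 59 → go left; 50 < 52 → go left; 50 > 38 → go right; 50 > 44 → go right. Place as right child of 44.
Insert 45: 45 > 21 → go right; 45 < 59 → go left; 45 < 52 → go left; 45 > 38 → go right; 45 > 44 → go right; 45 < 50 → go left. Place as left child of 50.
Insert 13: 13 < 21 → go left; 13 < 16 → go left. Place as left child of 16.
Insert 18: 18 < 21 → go left; 18 > 16 → go right; 18 < 19 → go left. Place as left child of 19.

Delete 52 (two children — replace with in-order successor).
After deletion, 53's right child: 56.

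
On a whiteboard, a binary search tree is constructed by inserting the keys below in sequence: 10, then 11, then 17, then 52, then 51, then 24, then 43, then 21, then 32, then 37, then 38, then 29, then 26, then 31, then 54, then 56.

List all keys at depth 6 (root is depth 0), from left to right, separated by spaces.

10: root
11: right child of 10 (depth 1)
17: right child of 11 (depth 2)
52: right child of 17 (depth 3)
51: left child of 52 (depth 4)
24: left child of 51 (depth 5)
43: right child of 24 (depth 6)
21: left child of 24 (depth 6)
32: left child of 43 (depth 7)
37: right child of 32 (depth 8)
38: right child of 37 (depth 9)
29: left child of 32 (depth 8)
26: left child of 29 (depth 9)
31: right child of 29 (depth 9)
54: right child of 52 (depth 4)
56: right child of 54 (depth 5)

21 43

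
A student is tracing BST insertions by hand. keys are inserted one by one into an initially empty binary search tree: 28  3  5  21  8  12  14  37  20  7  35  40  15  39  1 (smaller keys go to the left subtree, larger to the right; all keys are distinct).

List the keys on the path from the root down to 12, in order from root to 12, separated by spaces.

Insert 28: tree is empty, so 28 becomes the root.
Insert 3: 3 < 28 → go left. Place as left child of 28.
Insert 5: 5 < 28 → go left; 5 > 3 → go right. Place as right child of 3.
Insert 21: 21 < 28 → go left; 21 > 3 → go right; 21 > 5 → go right. Place as right child of 5.
Insert 8: 8 < 28 → go left; 8 > 3 → go right; 8 > 5 → go right; 8 < 21 → go left. Place as left child of 21.
Insert 12: 12 < 28 → go left; 12 > 3 → go right; 12 > 5 → go right; 12 < 21 → go left; 12 > 8 → go right. Place as right child of 8.
Insert 14: 14 < 28 → go left; 14 > 3 → go right; 14 > 5 → go right; 14 < 21 → go left; 14 > 8 → go right; 14 > 12 → go right. Place as right child of 12.
Insert 37: 37 > 28 → go right. Place as right child of 28.
Insert 20: 20 < 28 → go left; 20 > 3 → go right; 20 > 5 → go right; 20 < 21 → go left; 20 > 8 → go right; 20 > 12 → go right; 20 > 14 → go right. Place as right child of 14.
Insert 7: 7 < 28 → go left; 7 > 3 → go right; 7 > 5 → go right; 7 < 21 → go left; 7 < 8 → go left. Place as left child of 8.
Insert 35: 35 > 28 → go right; 35 < 37 → go left. Place as left child of 37.
Insert 40: 40 > 28 → go right; 40 > 37 → go right. Place as right child of 37.
Insert 15: 15 < 28 → go left; 15 > 3 → go right; 15 > 5 → go right; 15 < 21 → go left; 15 > 8 → go right; 15 > 12 → go right; 15 > 14 → go right; 15 < 20 → go left. Place as left child of 20.
Insert 39: 39 > 28 → go right; 39 > 37 → go right; 39 < 40 → go left. Place as left child of 40.
Insert 1: 1 < 28 → go left; 1 < 3 → go left. Place as left child of 3.

28 3 5 21 8 12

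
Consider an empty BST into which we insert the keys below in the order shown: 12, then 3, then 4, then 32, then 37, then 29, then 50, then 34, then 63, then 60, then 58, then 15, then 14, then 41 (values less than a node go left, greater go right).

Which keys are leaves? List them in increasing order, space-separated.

12: root
3: left child of 12 (depth 1)
4: right child of 3 (depth 2)
32: right child of 12 (depth 1)
37: right child of 32 (depth 2)
29: left child of 32 (depth 2)
50: right child of 37 (depth 3)
34: left child of 37 (depth 3)
63: right child of 50 (depth 4)
60: left child of 63 (depth 5)
58: left child of 60 (depth 6)
15: left child of 29 (depth 3)
14: left child of 15 (depth 4)
41: left child of 50 (depth 4)

4 14 34 41 58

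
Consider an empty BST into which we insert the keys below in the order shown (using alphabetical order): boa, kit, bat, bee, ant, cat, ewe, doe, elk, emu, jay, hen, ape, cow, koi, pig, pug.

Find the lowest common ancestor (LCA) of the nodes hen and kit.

boa: root
kit: right child of boa (depth 1)
bat: left child of boa (depth 1)
bee: right child of bat (depth 2)
ant: left child of bat (depth 2)
cat: left child of kit (depth 2)
ewe: right child of cat (depth 3)
doe: left child of ewe (depth 4)
elk: right child of doe (depth 5)
emu: right child of elk (depth 6)
jay: right child of ewe (depth 4)
hen: left child of jay (depth 5)
ape: right child of ant (depth 3)
cow: left child of doe (depth 5)
koi: right child of kit (depth 2)
pig: right child of koi (depth 3)
pug: right child of pig (depth 4)

Path to hen: boa → kit → cat → ewe → jay → hen
Path to kit: boa → kit
kit lies on both paths and is an ancestor of the other node.

kit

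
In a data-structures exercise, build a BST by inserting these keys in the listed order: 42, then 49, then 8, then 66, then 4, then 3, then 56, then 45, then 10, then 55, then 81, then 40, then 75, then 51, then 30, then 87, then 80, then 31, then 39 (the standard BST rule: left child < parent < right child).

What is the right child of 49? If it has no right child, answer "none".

Insert 42: tree is empty, so 42 becomes the root.
Insert 49: 49 > 42 → go right. Place as right child of 42.
Insert 8: 8 < 42 → go left. Place as left child of 42.
Insert 66: 66 > 42 → go right; 66 > 49 → go right. Place as right child of 49.
Insert 4: 4 < 42 → go left; 4 < 8 → go left. Place as left child of 8.
Insert 3: 3 < 42 → go left; 3 < 8 → go left; 3 < 4 → go left. Place as left child of 4.
Insert 56: 56 > 42 → go right; 56 > 49 → go right; 56 < 66 → go left. Place as left child of 66.
Insert 45: 45 > 42 → go right; 45 < 49 → go left. Place as left child of 49.
Insert 10: 10 < 42 → go left; 10 > 8 → go right. Place as right child of 8.
Insert 55: 55 > 42 → go right; 55 > 49 → go right; 55 < 66 → go left; 55 < 56 → go left. Place as left child of 56.
Insert 81: 81 > 42 → go right; 81 > 49 → go right; 81 > 66 → go right. Place as right child of 66.
Insert 40: 40 < 42 → go left; 40 > 8 → go right; 40 > 10 → go right. Place as right child of 10.
Insert 75: 75 > 42 → go right; 75 > 49 → go right; 75 > 66 → go right; 75 < 81 → go left. Place as left child of 81.
Insert 51: 51 > 42 → go right; 51 > 49 → go right; 51 < 66 → go left; 51 < 56 → go left; 51 < 55 → go left. Place as left child of 55.
Insert 30: 30 < 42 → go left; 30 > 8 → go right; 30 > 10 → go right; 30 < 40 → go left. Place as left child of 40.
Insert 87: 87 > 42 → go right; 87 > 49 → go right; 87 > 66 → go right; 87 > 81 → go right. Place as right child of 81.
Insert 80: 80 > 42 → go right; 80 > 49 → go right; 80 > 66 → go right; 80 < 81 → go left; 80 > 75 → go right. Place as right child of 75.
Insert 31: 31 < 42 → go left; 31 > 8 → go right; 31 > 10 → go right; 31 < 40 → go left; 31 > 30 → go right. Place as right child of 30.
Insert 39: 39 < 42 → go left; 39 > 8 → go right; 39 > 10 → go right; 39 < 40 → go left; 39 > 30 → go right; 39 > 31 → go right. Place as right child of 31.

66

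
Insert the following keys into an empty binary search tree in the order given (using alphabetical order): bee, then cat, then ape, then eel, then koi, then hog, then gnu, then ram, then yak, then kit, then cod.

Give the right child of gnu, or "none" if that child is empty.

bee: root
cat: right child of bee (depth 1)
ape: left child of bee (depth 1)
eel: right child of cat (depth 2)
koi: right child of eel (depth 3)
hog: left child of koi (depth 4)
gnu: left child of hog (depth 5)
ram: right child of koi (depth 4)
yak: right child of ram (depth 5)
kit: right child of hog (depth 5)
cod: left child of eel (depth 3)

none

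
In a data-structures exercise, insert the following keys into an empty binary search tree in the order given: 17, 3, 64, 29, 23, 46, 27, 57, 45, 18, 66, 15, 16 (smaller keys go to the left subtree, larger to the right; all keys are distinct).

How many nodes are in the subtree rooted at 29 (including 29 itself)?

7

Insert 17: tree is empty, so 17 becomes the root.
Insert 3: 3 < 17 → go left. Place as left child of 17.
Insert 64: 64 > 17 → go right. Place as right child of 17.
Insert 29: 29 > 17 → go right; 29 < 64 → go left. Place as left child of 64.
Insert 23: 23 > 17 → go right; 23 < 64 → go left; 23 < 29 → go left. Place as left child of 29.
Insert 46: 46 > 17 → go right; 46 < 64 → go left; 46 > 29 → go right. Place as right child of 29.
Insert 27: 27 > 17 → go right; 27 < 64 → go left; 27 < 29 → go left; 27 > 23 → go right. Place as right child of 23.
Insert 57: 57 > 17 → go right; 57 < 64 → go left; 57 > 29 → go right; 57 > 46 → go right. Place as right child of 46.
Insert 45: 45 > 17 → go right; 45 < 64 → go left; 45 > 29 → go right; 45 < 46 → go left. Place as left child of 46.
Insert 18: 18 > 17 → go right; 18 < 64 → go left; 18 < 29 → go left; 18 < 23 → go left. Place as left child of 23.
Insert 66: 66 > 17 → go right; 66 > 64 → go right. Place as right child of 64.
Insert 15: 15 < 17 → go left; 15 > 3 → go right. Place as right child of 3.
Insert 16: 16 < 17 → go left; 16 > 3 → go right; 16 > 15 → go right. Place as right child of 15.

Subtree rooted at 29 contains: 29, 23, 18, 27, 46, 45, 57 — 7 nodes.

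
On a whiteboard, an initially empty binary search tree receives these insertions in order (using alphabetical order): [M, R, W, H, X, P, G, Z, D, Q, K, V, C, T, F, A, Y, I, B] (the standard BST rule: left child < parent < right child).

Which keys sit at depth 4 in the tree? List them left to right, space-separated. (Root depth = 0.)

C F T Z

M: root
R: right child of M (depth 1)
W: right child of R (depth 2)
H: left child of M (depth 1)
X: right child of W (depth 3)
P: left child of R (depth 2)
G: left child of H (depth 2)
Z: right child of X (depth 4)
D: left child of G (depth 3)
Q: right child of P (depth 3)
K: right child of H (depth 2)
V: left child of W (depth 3)
C: left child of D (depth 4)
T: left child of V (depth 4)
F: right child of D (depth 4)
A: left child of C (depth 5)
Y: left child of Z (depth 5)
I: left child of K (depth 3)
B: right child of A (depth 6)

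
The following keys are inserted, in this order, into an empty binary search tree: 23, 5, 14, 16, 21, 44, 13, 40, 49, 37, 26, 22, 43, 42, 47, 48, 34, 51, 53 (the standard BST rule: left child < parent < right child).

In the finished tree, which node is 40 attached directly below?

44

Insert 23: tree is empty, so 23 becomes the root.
Insert 5: 5 < 23 → go left. Place as left child of 23.
Insert 14: 14 < 23 → go left; 14 > 5 → go right. Place as right child of 5.
Insert 16: 16 < 23 → go left; 16 > 5 → go right; 16 > 14 → go right. Place as right child of 14.
Insert 21: 21 < 23 → go left; 21 > 5 → go right; 21 > 14 → go right; 21 > 16 → go right. Place as right child of 16.
Insert 44: 44 > 23 → go right. Place as right child of 23.
Insert 13: 13 < 23 → go left; 13 > 5 → go right; 13 < 14 → go left. Place as left child of 14.
Insert 40: 40 > 23 → go right; 40 < 44 → go left. Place as left child of 44.
Insert 49: 49 > 23 → go right; 49 > 44 → go right. Place as right child of 44.
Insert 37: 37 > 23 → go right; 37 < 44 → go left; 37 < 40 → go left. Place as left child of 40.
Insert 26: 26 > 23 → go right; 26 < 44 → go left; 26 < 40 → go left; 26 < 37 → go left. Place as left child of 37.
Insert 22: 22 < 23 → go left; 22 > 5 → go right; 22 > 14 → go right; 22 > 16 → go right; 22 > 21 → go right. Place as right child of 21.
Insert 43: 43 > 23 → go right; 43 < 44 → go left; 43 > 40 → go right. Place as right child of 40.
Insert 42: 42 > 23 → go right; 42 < 44 → go left; 42 > 40 → go right; 42 < 43 → go left. Place as left child of 43.
Insert 47: 47 > 23 → go right; 47 > 44 → go right; 47 < 49 → go left. Place as left child of 49.
Insert 48: 48 > 23 → go right; 48 > 44 → go right; 48 < 49 → go left; 48 > 47 → go right. Place as right child of 47.
Insert 34: 34 > 23 → go right; 34 < 44 → go left; 34 < 40 → go left; 34 < 37 → go left; 34 > 26 → go right. Place as right child of 26.
Insert 51: 51 > 23 → go right; 51 > 44 → go right; 51 > 49 → go right. Place as right child of 49.
Insert 53: 53 > 23 → go right; 53 > 44 → go right; 53 > 49 → go right; 53 > 51 → go right. Place as right child of 51.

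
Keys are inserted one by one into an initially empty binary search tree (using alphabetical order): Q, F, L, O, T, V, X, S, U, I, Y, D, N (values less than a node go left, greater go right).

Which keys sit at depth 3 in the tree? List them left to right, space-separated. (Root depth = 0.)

Q: root
F: left child of Q (depth 1)
L: right child of F (depth 2)
O: right child of L (depth 3)
T: right child of Q (depth 1)
V: right child of T (depth 2)
X: right child of V (depth 3)
S: left child of T (depth 2)
U: left child of V (depth 3)
I: left child of L (depth 3)
Y: right child of X (depth 4)
D: left child of F (depth 2)
N: left child of O (depth 4)

I O U X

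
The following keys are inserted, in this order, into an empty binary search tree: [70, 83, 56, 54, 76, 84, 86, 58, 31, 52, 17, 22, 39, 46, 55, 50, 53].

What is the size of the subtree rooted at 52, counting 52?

Resulting structure (node: left, right):
  70: L=56, R=83
  83: L=76, R=84
  56: L=54, R=58
  54: L=31, R=55
  76: L=–, R=–
  84: L=–, R=86
  86: L=–, R=–
  58: L=–, R=–
  31: L=17, R=52
  52: L=39, R=53
  17: L=–, R=22
  22: L=–, R=–
  39: L=–, R=46
  46: L=–, R=50
  55: L=–, R=–
  50: L=–, R=–
  53: L=–, R=–

Subtree rooted at 52 contains: 52, 39, 46, 50, 53 — 5 nodes.

5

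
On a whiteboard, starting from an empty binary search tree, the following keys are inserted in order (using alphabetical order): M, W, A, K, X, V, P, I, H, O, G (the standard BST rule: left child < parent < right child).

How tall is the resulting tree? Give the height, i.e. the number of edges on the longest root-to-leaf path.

Insert M: tree is empty, so M becomes the root.
Insert W: W > M → go right. Place as right child of M.
Insert A: A < M → go left. Place as left child of M.
Insert K: K < M → go left; K > A → go right. Place as right child of A.
Insert X: X > M → go right; X > W → go right. Place as right child of W.
Insert V: V > M → go right; V < W → go left. Place as left child of W.
Insert P: P > M → go right; P < W → go left; P < V → go left. Place as left child of V.
Insert I: I < M → go left; I > A → go right; I < K → go left. Place as left child of K.
Insert H: H < M → go left; H > A → go right; H < K → go left; H < I → go left. Place as left child of I.
Insert O: O > M → go right; O < W → go left; O < V → go left; O < P → go left. Place as left child of P.
Insert G: G < M → go left; G > A → go right; G < K → go left; G < I → go left; G < H → go left. Place as left child of H.

The deepest node is G at depth 5.

5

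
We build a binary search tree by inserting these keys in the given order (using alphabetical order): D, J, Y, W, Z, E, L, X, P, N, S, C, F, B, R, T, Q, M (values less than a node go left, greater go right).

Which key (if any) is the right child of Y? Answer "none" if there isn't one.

Z

Insert D: tree is empty, so D becomes the root.
Insert J: J > D → go right. Place as right child of D.
Insert Y: Y > D → go right; Y > J → go right. Place as right child of J.
Insert W: W > D → go right; W > J → go right; W < Y → go left. Place as left child of Y.
Insert Z: Z > D → go right; Z > J → go right; Z > Y → go right. Place as right child of Y.
Insert E: E > D → go right; E < J → go left. Place as left child of J.
Insert L: L > D → go right; L > J → go right; L < Y → go left; L < W → go left. Place as left child of W.
Insert X: X > D → go right; X > J → go right; X < Y → go left; X > W → go right. Place as right child of W.
Insert P: P > D → go right; P > J → go right; P < Y → go left; P < W → go left; P > L → go right. Place as right child of L.
Insert N: N > D → go right; N > J → go right; N < Y → go left; N < W → go left; N > L → go right; N < P → go left. Place as left child of P.
Insert S: S > D → go right; S > J → go right; S < Y → go left; S < W → go left; S > L → go right; S > P → go right. Place as right child of P.
Insert C: C < D → go left. Place as left child of D.
Insert F: F > D → go right; F < J → go left; F > E → go right. Place as right child of E.
Insert B: B < D → go left; B < C → go left. Place as left child of C.
Insert R: R > D → go right; R > J → go right; R < Y → go left; R < W → go left; R > L → go right; R > P → go right; R < S → go left. Place as left child of S.
Insert T: T > D → go right; T > J → go right; T < Y → go left; T < W → go left; T > L → go right; T > P → go right; T > S → go right. Place as right child of S.
Insert Q: Q > D → go right; Q > J → go right; Q < Y → go left; Q < W → go left; Q > L → go right; Q > P → go right; Q < S → go left; Q < R → go left. Place as left child of R.
Insert M: M > D → go right; M > J → go right; M < Y → go left; M < W → go left; M > L → go right; M < P → go left; M < N → go left. Place as left child of N.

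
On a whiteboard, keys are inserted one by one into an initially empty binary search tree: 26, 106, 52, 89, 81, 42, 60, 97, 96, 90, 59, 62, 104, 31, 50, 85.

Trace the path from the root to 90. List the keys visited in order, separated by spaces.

Insert 26: tree is empty, so 26 becomes the root.
Insert 106: 106 > 26 → go right. Place as right child of 26.
Insert 52: 52 > 26 → go right; 52 < 106 → go left. Place as left child of 106.
Insert 89: 89 > 26 → go right; 89 < 106 → go left; 89 > 52 → go right. Place as right child of 52.
Insert 81: 81 > 26 → go right; 81 < 106 → go left; 81 > 52 → go right; 81 < 89 → go left. Place as left child of 89.
Insert 42: 42 > 26 → go right; 42 < 106 → go left; 42 < 52 → go left. Place as left child of 52.
Insert 60: 60 > 26 → go right; 60 < 106 → go left; 60 > 52 → go right; 60 < 89 → go left; 60 < 81 → go left. Place as left child of 81.
Insert 97: 97 > 26 → go right; 97 < 106 → go left; 97 > 52 → go right; 97 > 89 → go right. Place as right child of 89.
Insert 96: 96 > 26 → go right; 96 < 106 → go left; 96 > 52 → go right; 96 > 89 → go right; 96 < 97 → go left. Place as left child of 97.
Insert 90: 90 > 26 → go right; 90 < 106 → go left; 90 > 52 → go right; 90 > 89 → go right; 90 < 97 → go left; 90 < 96 → go left. Place as left child of 96.
Insert 59: 59 > 26 → go right; 59 < 106 → go left; 59 > 52 → go right; 59 < 89 → go left; 59 < 81 → go left; 59 < 60 → go left. Place as left child of 60.
Insert 62: 62 > 26 → go right; 62 < 106 → go left; 62 > 52 → go right; 62 < 89 → go left; 62 < 81 → go left; 62 > 60 → go right. Place as right child of 60.
Insert 104: 104 > 26 → go right; 104 < 106 → go left; 104 > 52 → go right; 104 > 89 → go right; 104 > 97 → go right. Place as right child of 97.
Insert 31: 31 > 26 → go right; 31 < 106 → go left; 31 < 52 → go left; 31 < 42 → go left. Place as left child of 42.
Insert 50: 50 > 26 → go right; 50 < 106 → go left; 50 < 52 → go left; 50 > 42 → go right. Place as right child of 42.
Insert 85: 85 > 26 → go right; 85 < 106 → go left; 85 > 52 → go right; 85 < 89 → go left; 85 > 81 → go right. Place as right child of 81.

26 106 52 89 97 96 90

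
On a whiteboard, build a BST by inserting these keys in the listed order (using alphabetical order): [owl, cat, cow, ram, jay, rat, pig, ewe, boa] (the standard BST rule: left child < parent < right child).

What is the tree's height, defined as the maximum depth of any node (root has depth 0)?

4

owl: root
cat: left child of owl (depth 1)
cow: right child of cat (depth 2)
ram: right child of owl (depth 1)
jay: right child of cow (depth 3)
rat: right child of ram (depth 2)
pig: left child of ram (depth 2)
ewe: left child of jay (depth 4)
boa: left child of cat (depth 2)

The deepest node is ewe at depth 4.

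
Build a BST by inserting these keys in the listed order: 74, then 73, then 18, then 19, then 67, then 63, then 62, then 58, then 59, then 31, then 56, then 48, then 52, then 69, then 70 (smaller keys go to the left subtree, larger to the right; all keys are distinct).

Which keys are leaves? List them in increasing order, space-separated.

52 59 70

Insert 74: tree is empty, so 74 becomes the root.
Insert 73: 73 < 74 → go left. Place as left child of 74.
Insert 18: 18 < 74 → go left; 18 < 73 → go left. Place as left child of 73.
Insert 19: 19 < 74 → go left; 19 < 73 → go left; 19 > 18 → go right. Place as right child of 18.
Insert 67: 67 < 74 → go left; 67 < 73 → go left; 67 > 18 → go right; 67 > 19 → go right. Place as right child of 19.
Insert 63: 63 < 74 → go left; 63 < 73 → go left; 63 > 18 → go right; 63 > 19 → go right; 63 < 67 → go left. Place as left child of 67.
Insert 62: 62 < 74 → go left; 62 < 73 → go left; 62 > 18 → go right; 62 > 19 → go right; 62 < 67 → go left; 62 < 63 → go left. Place as left child of 63.
Insert 58: 58 < 74 → go left; 58 < 73 → go left; 58 > 18 → go right; 58 > 19 → go right; 58 < 67 → go left; 58 < 63 → go left; 58 < 62 → go left. Place as left child of 62.
Insert 59: 59 < 74 → go left; 59 < 73 → go left; 59 > 18 → go right; 59 > 19 → go right; 59 < 67 → go left; 59 < 63 → go left; 59 < 62 → go left; 59 > 58 → go right. Place as right child of 58.
Insert 31: 31 < 74 → go left; 31 < 73 → go left; 31 > 18 → go right; 31 > 19 → go right; 31 < 67 → go left; 31 < 63 → go left; 31 < 62 → go left; 31 < 58 → go left. Place as left child of 58.
Insert 56: 56 < 74 → go left; 56 < 73 → go left; 56 > 18 → go right; 56 > 19 → go right; 56 < 67 → go left; 56 < 63 → go left; 56 < 62 → go left; 56 < 58 → go left; 56 > 31 → go right. Place as right child of 31.
Insert 48: 48 < 74 → go left; 48 < 73 → go left; 48 > 18 → go right; 48 > 19 → go right; 48 < 67 → go left; 48 < 63 → go left; 48 < 62 → go left; 48 < 58 → go left; 48 > 31 → go right; 48 < 56 → go left. Place as left child of 56.
Insert 52: 52 < 74 → go left; 52 < 73 → go left; 52 > 18 → go right; 52 > 19 → go right; 52 < 67 → go left; 52 < 63 → go left; 52 < 62 → go left; 52 < 58 → go left; 52 > 31 → go right; 52 < 56 → go left; 52 > 48 → go right. Place as right child of 48.
Insert 69: 69 < 74 → go left; 69 < 73 → go left; 69 > 18 → go right; 69 > 19 → go right; 69 > 67 → go right. Place as right child of 67.
Insert 70: 70 < 74 → go left; 70 < 73 → go left; 70 > 18 → go right; 70 > 19 → go right; 70 > 67 → go right; 70 > 69 → go right. Place as right child of 69.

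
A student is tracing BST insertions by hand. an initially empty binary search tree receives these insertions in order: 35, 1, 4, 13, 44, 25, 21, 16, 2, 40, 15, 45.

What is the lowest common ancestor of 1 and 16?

1

35: root
1: left child of 35 (depth 1)
4: right child of 1 (depth 2)
13: right child of 4 (depth 3)
44: right child of 35 (depth 1)
25: right child of 13 (depth 4)
21: left child of 25 (depth 5)
16: left child of 21 (depth 6)
2: left child of 4 (depth 3)
40: left child of 44 (depth 2)
15: left child of 16 (depth 7)
45: right child of 44 (depth 2)

Path to 1: 35 → 1
Path to 16: 35 → 1 → 4 → 13 → 25 → 21 → 16
1 lies on both paths and is an ancestor of the other node.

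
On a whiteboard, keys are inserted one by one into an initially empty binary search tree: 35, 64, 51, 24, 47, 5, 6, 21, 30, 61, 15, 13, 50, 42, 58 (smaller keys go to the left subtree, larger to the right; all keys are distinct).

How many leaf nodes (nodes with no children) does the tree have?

35: root
64: right child of 35 (depth 1)
51: left child of 64 (depth 2)
24: left child of 35 (depth 1)
47: left child of 51 (depth 3)
5: left child of 24 (depth 2)
6: right child of 5 (depth 3)
21: right child of 6 (depth 4)
30: right child of 24 (depth 2)
61: right child of 51 (depth 3)
15: left child of 21 (depth 5)
13: left child of 15 (depth 6)
50: right child of 47 (depth 4)
42: left child of 47 (depth 4)
58: left child of 61 (depth 4)

Leaves: 13, 30, 42, 50, 58 — 5 in total.

5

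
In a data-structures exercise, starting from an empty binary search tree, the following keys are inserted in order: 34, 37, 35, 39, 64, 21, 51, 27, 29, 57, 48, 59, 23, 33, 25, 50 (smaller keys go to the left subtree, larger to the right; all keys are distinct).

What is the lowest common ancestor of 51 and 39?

39

34: root
37: right child of 34 (depth 1)
35: left child of 37 (depth 2)
39: right child of 37 (depth 2)
64: right child of 39 (depth 3)
21: left child of 34 (depth 1)
51: left child of 64 (depth 4)
27: right child of 21 (depth 2)
29: right child of 27 (depth 3)
57: right child of 51 (depth 5)
48: left child of 51 (depth 5)
59: right child of 57 (depth 6)
23: left child of 27 (depth 3)
33: right child of 29 (depth 4)
25: right child of 23 (depth 4)
50: right child of 48 (depth 6)

Path to 51: 34 → 37 → 39 → 64 → 51
Path to 39: 34 → 37 → 39
39 lies on both paths and is an ancestor of the other node.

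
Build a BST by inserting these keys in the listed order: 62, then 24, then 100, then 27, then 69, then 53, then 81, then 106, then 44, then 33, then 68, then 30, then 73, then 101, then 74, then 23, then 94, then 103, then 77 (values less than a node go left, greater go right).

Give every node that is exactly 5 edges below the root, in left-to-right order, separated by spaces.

33 74

62: root
24: left child of 62 (depth 1)
100: right child of 62 (depth 1)
27: right child of 24 (depth 2)
69: left child of 100 (depth 2)
53: right child of 27 (depth 3)
81: right child of 69 (depth 3)
106: right child of 100 (depth 2)
44: left child of 53 (depth 4)
33: left child of 44 (depth 5)
68: left child of 69 (depth 3)
30: left child of 33 (depth 6)
73: left child of 81 (depth 4)
101: left child of 106 (depth 3)
74: right child of 73 (depth 5)
23: left child of 24 (depth 2)
94: right child of 81 (depth 4)
103: right child of 101 (depth 4)
77: right child of 74 (depth 6)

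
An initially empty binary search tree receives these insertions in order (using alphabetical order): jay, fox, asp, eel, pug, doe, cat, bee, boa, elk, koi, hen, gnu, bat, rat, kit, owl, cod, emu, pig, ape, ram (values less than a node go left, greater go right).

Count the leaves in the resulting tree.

jay: root
fox: left child of jay (depth 1)
asp: left child of fox (depth 2)
eel: right child of asp (depth 3)
pug: right child of jay (depth 1)
doe: left child of eel (depth 4)
cat: left child of doe (depth 5)
bee: left child of cat (depth 6)
boa: right child of bee (depth 7)
elk: right child of eel (depth 4)
koi: left child of pug (depth 2)
hen: right child of fox (depth 2)
gnu: left child of hen (depth 3)
bat: left child of bee (depth 7)
rat: right child of pug (depth 2)
kit: left child of koi (depth 3)
owl: right child of koi (depth 3)
cod: right child of cat (depth 6)
emu: right child of elk (depth 5)
pig: right child of owl (depth 4)
ape: left child of asp (depth 3)
ram: left child of rat (depth 3)

Leaves: ape, bat, boa, cod, emu, gnu, kit, pig, ram — 9 in total.

9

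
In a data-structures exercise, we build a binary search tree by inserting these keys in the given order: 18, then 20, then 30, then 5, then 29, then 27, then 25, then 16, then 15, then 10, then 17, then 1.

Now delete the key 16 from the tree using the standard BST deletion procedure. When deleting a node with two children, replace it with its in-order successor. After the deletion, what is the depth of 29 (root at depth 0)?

Insert 18: tree is empty, so 18 becomes the root.
Insert 20: 20 > 18 → go right. Place as right child of 18.
Insert 30: 30 > 18 → go right; 30 > 20 → go right. Place as right child of 20.
Insert 5: 5 < 18 → go left. Place as left child of 18.
Insert 29: 29 > 18 → go right; 29 > 20 → go right; 29 < 30 → go left. Place as left child of 30.
Insert 27: 27 > 18 → go right; 27 > 20 → go right; 27 < 30 → go left; 27 < 29 → go left. Place as left child of 29.
Insert 25: 25 > 18 → go right; 25 > 20 → go right; 25 < 30 → go left; 25 < 29 → go left; 25 < 27 → go left. Place as left child of 27.
Insert 16: 16 < 18 → go left; 16 > 5 → go right. Place as right child of 5.
Insert 15: 15 < 18 → go left; 15 > 5 → go right; 15 < 16 → go left. Place as left child of 16.
Insert 10: 10 < 18 → go left; 10 > 5 → go right; 10 < 16 → go left; 10 < 15 → go left. Place as left child of 15.
Insert 17: 17 < 18 → go left; 17 > 5 → go right; 17 > 16 → go right. Place as right child of 16.
Insert 1: 1 < 18 → go left; 1 < 5 → go left. Place as left child of 5.

Delete 16 (two children — replace with in-order successor).
After deletion, path to 29: 18 → 20 → 30 → 29.

3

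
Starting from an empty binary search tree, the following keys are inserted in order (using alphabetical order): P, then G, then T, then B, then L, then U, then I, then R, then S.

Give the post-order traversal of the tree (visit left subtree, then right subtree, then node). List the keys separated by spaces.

B I L G S R U T P

P: root
G: left child of P (depth 1)
T: right child of P (depth 1)
B: left child of G (depth 2)
L: right child of G (depth 2)
U: right child of T (depth 2)
I: left child of L (depth 3)
R: left child of T (depth 2)
S: right child of R (depth 3)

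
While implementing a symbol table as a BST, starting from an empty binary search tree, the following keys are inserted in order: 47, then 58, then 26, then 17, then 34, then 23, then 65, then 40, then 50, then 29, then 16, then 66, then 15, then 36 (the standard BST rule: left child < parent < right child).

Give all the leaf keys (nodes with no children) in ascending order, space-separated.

47: root
58: right child of 47 (depth 1)
26: left child of 47 (depth 1)
17: left child of 26 (depth 2)
34: right child of 26 (depth 2)
23: right child of 17 (depth 3)
65: right child of 58 (depth 2)
40: right child of 34 (depth 3)
50: left child of 58 (depth 2)
29: left child of 34 (depth 3)
16: left child of 17 (depth 3)
66: right child of 65 (depth 3)
15: left child of 16 (depth 4)
36: left child of 40 (depth 4)

15 23 29 36 50 66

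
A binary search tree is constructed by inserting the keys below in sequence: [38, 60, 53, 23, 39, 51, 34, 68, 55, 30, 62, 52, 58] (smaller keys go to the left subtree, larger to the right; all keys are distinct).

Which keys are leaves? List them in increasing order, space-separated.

38: root
60: right child of 38 (depth 1)
53: left child of 60 (depth 2)
23: left child of 38 (depth 1)
39: left child of 53 (depth 3)
51: right child of 39 (depth 4)
34: right child of 23 (depth 2)
68: right child of 60 (depth 2)
55: right child of 53 (depth 3)
30: left child of 34 (depth 3)
62: left child of 68 (depth 3)
52: right child of 51 (depth 5)
58: right child of 55 (depth 4)

30 52 58 62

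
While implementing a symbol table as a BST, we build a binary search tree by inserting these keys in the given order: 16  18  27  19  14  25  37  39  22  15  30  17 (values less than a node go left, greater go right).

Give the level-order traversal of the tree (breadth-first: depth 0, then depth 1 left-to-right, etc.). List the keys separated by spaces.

16: root
18: right child of 16 (depth 1)
27: right child of 18 (depth 2)
19: left child of 27 (depth 3)
14: left child of 16 (depth 1)
25: right child of 19 (depth 4)
37: right child of 27 (depth 3)
39: right child of 37 (depth 4)
22: left child of 25 (depth 5)
15: right child of 14 (depth 2)
30: left child of 37 (depth 4)
17: left child of 18 (depth 2)

16 14 18 15 17 27 19 37 25 30 39 22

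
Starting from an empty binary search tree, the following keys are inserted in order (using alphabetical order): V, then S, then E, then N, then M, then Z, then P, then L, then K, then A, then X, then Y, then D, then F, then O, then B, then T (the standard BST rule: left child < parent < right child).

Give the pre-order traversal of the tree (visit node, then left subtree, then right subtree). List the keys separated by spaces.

Insert V: tree is empty, so V becomes the root.
Insert S: S < V → go left. Place as left child of V.
Insert E: E < V → go left; E < S → go left. Place as left child of S.
Insert N: N < V → go left; N < S → go left; N > E → go right. Place as right child of E.
Insert M: M < V → go left; M < S → go left; M > E → go right; M < N → go left. Place as left child of N.
Insert Z: Z > V → go right. Place as right child of V.
Insert P: P < V → go left; P < S → go left; P > E → go right; P > N → go right. Place as right child of N.
Insert L: L < V → go left; L < S → go left; L > E → go right; L < N → go left; L < M → go left. Place as left child of M.
Insert K: K < V → go left; K < S → go left; K > E → go right; K < N → go left; K < M → go left; K < L → go left. Place as left child of L.
Insert A: A < V → go left; A < S → go left; A < E → go left. Place as left child of E.
Insert X: X > V → go right; X < Z → go left. Place as left child of Z.
Insert Y: Y > V → go right; Y < Z → go left; Y > X → go right. Place as right child of X.
Insert D: D < V → go left; D < S → go left; D < E → go left; D > A → go right. Place as right child of A.
Insert F: F < V → go left; F < S → go left; F > E → go right; F < N → go left; F < M → go left; F < L → go left; F < K → go left. Place as left child of K.
Insert O: O < V → go left; O < S → go left; O > E → go right; O > N → go right; O < P → go left. Place as left child of P.
Insert B: B < V → go left; B < S → go left; B < E → go left; B > A → go right; B < D → go left. Place as left child of D.
Insert T: T < V → go left; T > S → go right. Place as right child of S.

V S E A D B N M L K F P O T Z X Y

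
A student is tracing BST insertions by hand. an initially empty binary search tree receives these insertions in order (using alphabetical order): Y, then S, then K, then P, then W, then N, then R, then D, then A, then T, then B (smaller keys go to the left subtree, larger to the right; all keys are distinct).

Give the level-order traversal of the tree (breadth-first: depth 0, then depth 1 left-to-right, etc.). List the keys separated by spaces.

Y S K W D P T A N R B

Y: root
S: left child of Y (depth 1)
K: left child of S (depth 2)
P: right child of K (depth 3)
W: right child of S (depth 2)
N: left child of P (depth 4)
R: right child of P (depth 4)
D: left child of K (depth 3)
A: left child of D (depth 4)
T: left child of W (depth 3)
B: right child of A (depth 5)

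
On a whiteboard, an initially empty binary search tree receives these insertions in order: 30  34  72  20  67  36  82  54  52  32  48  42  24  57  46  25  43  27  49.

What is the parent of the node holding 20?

30

Insert 30: tree is empty, so 30 becomes the root.
Insert 34: 34 > 30 → go right. Place as right child of 30.
Insert 72: 72 > 30 → go right; 72 > 34 → go right. Place as right child of 34.
Insert 20: 20 < 30 → go left. Place as left child of 30.
Insert 67: 67 > 30 → go right; 67 > 34 → go right; 67 < 72 → go left. Place as left child of 72.
Insert 36: 36 > 30 → go right; 36 > 34 → go right; 36 < 72 → go left; 36 < 67 → go left. Place as left child of 67.
Insert 82: 82 > 30 → go right; 82 > 34 → go right; 82 > 72 → go right. Place as right child of 72.
Insert 54: 54 > 30 → go right; 54 > 34 → go right; 54 < 72 → go left; 54 < 67 → go left; 54 > 36 → go right. Place as right child of 36.
Insert 52: 52 > 30 → go right; 52 > 34 → go right; 52 < 72 → go left; 52 < 67 → go left; 52 > 36 → go right; 52 < 54 → go left. Place as left child of 54.
Insert 32: 32 > 30 → go right; 32 < 34 → go left. Place as left child of 34.
Insert 48: 48 > 30 → go right; 48 > 34 → go right; 48 < 72 → go left; 48 < 67 → go left; 48 > 36 → go right; 48 < 54 → go left; 48 < 52 → go left. Place as left child of 52.
Insert 42: 42 > 30 → go right; 42 > 34 → go right; 42 < 72 → go left; 42 < 67 → go left; 42 > 36 → go right; 42 < 54 → go left; 42 < 52 → go left; 42 < 48 → go left. Place as left child of 48.
Insert 24: 24 < 30 → go left; 24 > 20 → go right. Place as right child of 20.
Insert 57: 57 > 30 → go right; 57 > 34 → go right; 57 < 72 → go left; 57 < 67 → go left; 57 > 36 → go right; 57 > 54 → go right. Place as right child of 54.
Insert 46: 46 > 30 → go right; 46 > 34 → go right; 46 < 72 → go left; 46 < 67 → go left; 46 > 36 → go right; 46 < 54 → go left; 46 < 52 → go left; 46 < 48 → go left; 46 > 42 → go right. Place as right child of 42.
Insert 25: 25 < 30 → go left; 25 > 20 → go right; 25 > 24 → go right. Place as right child of 24.
Insert 43: 43 > 30 → go right; 43 > 34 → go right; 43 < 72 → go left; 43 < 67 → go left; 43 > 36 → go right; 43 < 54 → go left; 43 < 52 → go left; 43 < 48 → go left; 43 > 42 → go right; 43 < 46 → go left. Place as left child of 46.
Insert 27: 27 < 30 → go left; 27 > 20 → go right; 27 > 24 → go right; 27 > 25 → go right. Place as right child of 25.
Insert 49: 49 > 30 → go right; 49 > 34 → go right; 49 < 72 → go left; 49 < 67 → go left; 49 > 36 → go right; 49 < 54 → go left; 49 < 52 → go left; 49 > 48 → go right. Place as right child of 48.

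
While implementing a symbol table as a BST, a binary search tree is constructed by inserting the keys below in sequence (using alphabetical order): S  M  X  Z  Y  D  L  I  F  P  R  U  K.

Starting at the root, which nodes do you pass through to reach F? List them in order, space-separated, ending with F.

S: root
M: left child of S (depth 1)
X: right child of S (depth 1)
Z: right child of X (depth 2)
Y: left child of Z (depth 3)
D: left child of M (depth 2)
L: right child of D (depth 3)
I: left child of L (depth 4)
F: left child of I (depth 5)
P: right child of M (depth 2)
R: right child of P (depth 3)
U: left child of X (depth 2)
K: right child of I (depth 5)

S M D L I F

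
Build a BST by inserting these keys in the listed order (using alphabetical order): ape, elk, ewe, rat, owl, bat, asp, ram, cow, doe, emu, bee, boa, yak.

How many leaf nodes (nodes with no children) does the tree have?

Resulting structure (node: left, right):
  ape: L=–, R=elk
  elk: L=bat, R=ewe
  ewe: L=emu, R=rat
  rat: L=owl, R=yak
  owl: L=–, R=ram
  bat: L=asp, R=cow
  asp: L=–, R=–
  ram: L=–, R=–
  cow: L=bee, R=doe
  doe: L=–, R=–
  emu: L=–, R=–
  bee: L=–, R=boa
  boa: L=–, R=–
  yak: L=–, R=–

Leaves: asp, boa, doe, emu, ram, yak — 6 in total.

6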